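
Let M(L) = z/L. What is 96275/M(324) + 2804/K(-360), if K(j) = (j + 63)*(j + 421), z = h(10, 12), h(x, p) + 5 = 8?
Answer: 188375128096/18117 ≈ 1.0398e+7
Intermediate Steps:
h(x, p) = 3 (h(x, p) = -5 + 8 = 3)
z = 3
M(L) = 3/L
K(j) = (63 + j)*(421 + j)
96275/M(324) + 2804/K(-360) = 96275/((3/324)) + 2804/(26523 + (-360)**2 + 484*(-360)) = 96275/((3*(1/324))) + 2804/(26523 + 129600 - 174240) = 96275/(1/108) + 2804/(-18117) = 96275*108 + 2804*(-1/18117) = 10397700 - 2804/18117 = 188375128096/18117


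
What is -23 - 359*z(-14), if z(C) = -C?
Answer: -5049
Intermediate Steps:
-23 - 359*z(-14) = -23 - (-359)*(-14) = -23 - 359*14 = -23 - 5026 = -5049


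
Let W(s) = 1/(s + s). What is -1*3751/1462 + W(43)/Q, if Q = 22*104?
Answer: -8582271/3345056 ≈ -2.5657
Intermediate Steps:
W(s) = 1/(2*s)
Q = 2288
-1*3751/1462 + W(43)/Q = -1*3751/1462 + ((1/2)/43)/2288 = -3751*1/1462 + ((1/2)*(1/43))*(1/2288) = -3751/1462 + (1/86)*(1/2288) = -3751/1462 + 1/196768 = -8582271/3345056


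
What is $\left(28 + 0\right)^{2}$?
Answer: $784$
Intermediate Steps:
$\left(28 + 0\right)^{2} = 28^{2} = 784$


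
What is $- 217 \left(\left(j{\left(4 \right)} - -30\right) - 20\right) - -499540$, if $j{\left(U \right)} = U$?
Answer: $496502$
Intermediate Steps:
$- 217 \left(\left(j{\left(4 \right)} - -30\right) - 20\right) - -499540 = - 217 \left(\left(4 - -30\right) - 20\right) - -499540 = - 217 \left(\left(4 + 30\right) - 20\right) + 499540 = - 217 \left(34 - 20\right) + 499540 = \left(-217\right) 14 + 499540 = -3038 + 499540 = 496502$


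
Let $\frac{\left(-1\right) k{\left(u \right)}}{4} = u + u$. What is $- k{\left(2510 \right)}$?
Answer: $20080$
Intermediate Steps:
$k{\left(u \right)} = - 8 u$ ($k{\left(u \right)} = - 4 \left(u + u\right) = - 4 \cdot 2 u = - 8 u$)
$- k{\left(2510 \right)} = - \left(-8\right) 2510 = \left(-1\right) \left(-20080\right) = 20080$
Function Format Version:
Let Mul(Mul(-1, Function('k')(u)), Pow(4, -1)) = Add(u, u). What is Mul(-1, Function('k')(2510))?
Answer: 20080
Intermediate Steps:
Function('k')(u) = Mul(-8, u) (Function('k')(u) = Mul(-4, Add(u, u)) = Mul(-4, Mul(2, u)) = Mul(-8, u))
Mul(-1, Function('k')(2510)) = Mul(-1, Mul(-8, 2510)) = Mul(-1, -20080) = 20080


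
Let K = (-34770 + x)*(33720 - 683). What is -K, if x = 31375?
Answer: 112160615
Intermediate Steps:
K = -112160615 (K = (-34770 + 31375)*(33720 - 683) = -3395*33037 = -112160615)
-K = -1*(-112160615) = 112160615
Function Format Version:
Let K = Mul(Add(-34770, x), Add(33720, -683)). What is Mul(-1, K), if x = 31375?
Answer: 112160615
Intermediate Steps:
K = -112160615 (K = Mul(Add(-34770, 31375), Add(33720, -683)) = Mul(-3395, 33037) = -112160615)
Mul(-1, K) = Mul(-1, -112160615) = 112160615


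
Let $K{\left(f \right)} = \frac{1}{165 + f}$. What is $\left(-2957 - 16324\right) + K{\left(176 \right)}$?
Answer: $- \frac{6574820}{341} \approx -19281.0$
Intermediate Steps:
$\left(-2957 - 16324\right) + K{\left(176 \right)} = \left(-2957 - 16324\right) + \frac{1}{165 + 176} = -19281 + \frac{1}{341} = - \frac{6574820}{341}$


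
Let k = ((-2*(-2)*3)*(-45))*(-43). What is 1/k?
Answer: 1/23220 ≈ 4.3066e-5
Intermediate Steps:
k = 23220 (k = ((4*3)*(-45))*(-43) = (12*(-45))*(-43) = -540*(-43) = 23220)
1/k = 1/23220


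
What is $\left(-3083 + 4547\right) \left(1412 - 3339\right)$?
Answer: $-2821128$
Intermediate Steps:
$\left(-3083 + 4547\right) \left(1412 - 3339\right) = 1464 \left(-1927\right) = -2821128$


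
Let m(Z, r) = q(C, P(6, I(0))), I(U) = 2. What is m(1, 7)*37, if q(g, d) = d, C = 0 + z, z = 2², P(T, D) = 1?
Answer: 37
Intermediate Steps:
z = 4
C = 4 (C = 0 + 4 = 4)
m(Z, r) = 1
m(1, 7)*37 = 1*37 = 37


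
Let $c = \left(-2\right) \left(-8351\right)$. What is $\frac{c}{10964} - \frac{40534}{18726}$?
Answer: $- \frac{32913281}{51327966} \approx -0.64123$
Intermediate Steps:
$c = 16702$
$\frac{c}{10964} - \frac{40534}{18726} = \frac{16702}{10964} - \frac{40534}{18726} = 16702 \cdot \frac{1}{10964} - \frac{20267}{9363} = \frac{8351}{5482} - \frac{20267}{9363} = - \frac{32913281}{51327966}$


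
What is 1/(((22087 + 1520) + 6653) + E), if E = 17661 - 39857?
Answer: 1/8064 ≈ 0.00012401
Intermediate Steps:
E = -22196
1/(((22087 + 1520) + 6653) + E) = 1/(((22087 + 1520) + 6653) - 22196) = 1/((23607 + 6653) - 22196) = 1/(30260 - 22196) = 1/8064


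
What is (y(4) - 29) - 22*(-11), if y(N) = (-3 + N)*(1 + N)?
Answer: 218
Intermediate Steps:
y(N) = (1 + N)*(-3 + N)
(y(4) - 29) - 22*(-11) = ((-3 + 4**2 - 2*4) - 29) - 22*(-11) = ((-3 + 16 - 8) - 29) + 242 = (5 - 29) + 242 = -24 + 242 = 218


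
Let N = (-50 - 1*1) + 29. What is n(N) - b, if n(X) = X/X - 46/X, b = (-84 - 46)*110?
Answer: 157334/11 ≈ 14303.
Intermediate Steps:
b = -14300 (b = -130*110 = -14300)
N = -22 (N = (-50 - 1) + 29 = -51 + 29 = -22)
n(X) = 1 - 46/X
n(N) - b = (-46 - 22)/(-22) - 1*(-14300) = -1/22*(-68) + 14300 = 34/11 + 14300 = 157334/11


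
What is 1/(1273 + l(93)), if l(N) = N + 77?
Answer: 1/1443 ≈ 0.00069300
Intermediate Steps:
l(N) = 77 + N
1/(1273 + l(93)) = 1/(1273 + (77 + 93)) = 1/(1273 + 170) = 1/1443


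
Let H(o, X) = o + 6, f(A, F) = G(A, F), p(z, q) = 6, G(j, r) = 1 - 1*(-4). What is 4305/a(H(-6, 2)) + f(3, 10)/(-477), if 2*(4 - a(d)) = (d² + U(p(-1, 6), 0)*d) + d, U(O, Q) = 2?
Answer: 2053465/1908 ≈ 1076.2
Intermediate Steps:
G(j, r) = 5 (G(j, r) = 1 + 4 = 5)
f(A, F) = 5
H(o, X) = 6 + o
a(d) = 4 - 3*d/2 - d²/2 (a(d) = 4 - ((d² + 2*d) + d)/2 = 4 - (d² + 3*d)/2 = 4 + (-3*d/2 - d²/2) = 4 - 3*d/2 - d²/2)
4305/a(H(-6, 2)) + f(3, 10)/(-477) = 4305/(4 - 3*(6 - 6)/2 - (6 - 6)²/2) + 5/(-477) = 4305/(4 - 3/2*0 - ½*0²) + 5*(-1/477) = 4305/(4 + 0 - ½*0) - 5/477 = 4305/(4 + 0 + 0) - 5/477 = 4305/4 - 5/477 = 2053465/1908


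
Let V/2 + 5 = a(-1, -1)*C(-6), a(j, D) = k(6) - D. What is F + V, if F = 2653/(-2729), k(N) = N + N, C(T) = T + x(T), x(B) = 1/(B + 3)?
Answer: -1437955/8187 ≈ -175.64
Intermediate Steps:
x(B) = 1/(3 + B)
C(T) = T + 1/(3 + T)
k(N) = 2*N
a(j, D) = 12 - D (a(j, D) = 2*6 - D = 12 - D)
V = -524/3 (V = -10 + 2*((12 - 1*(-1))*((1 - 6*(3 - 6))/(3 - 6))) = -10 + 2*((12 + 1)*((1 - 6*(-3))/(-3))) = -10 + 2*(13*(-(1 + 18)/3)) = -10 + 2*(13*(-1/3*19)) = -10 + 2*(13*(-19/3)) = -10 + 2*(-247/3) = -10 - 494/3 = -524/3 ≈ -174.67)
F = -2653/2729 (F = 2653*(-1/2729) = -2653/2729 ≈ -0.97215)
F + V = -2653/2729 - 524/3 = -1437955/8187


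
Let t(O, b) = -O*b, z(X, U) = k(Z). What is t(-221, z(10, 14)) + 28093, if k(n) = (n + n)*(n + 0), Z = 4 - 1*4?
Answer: 28093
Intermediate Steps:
Z = 0 (Z = 4 - 4 = 0)
k(n) = 2*n² (k(n) = (2*n)*n = 2*n²)
z(X, U) = 0 (z(X, U) = 2*0² = 2*0 = 0)
t(O, b) = -O*b
t(-221, z(10, 14)) + 28093 = -1*(-221)*0 + 28093 = 0 + 28093 = 28093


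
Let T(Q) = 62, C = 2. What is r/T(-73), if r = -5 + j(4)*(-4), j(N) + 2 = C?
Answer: -5/62 ≈ -0.080645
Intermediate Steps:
j(N) = 0 (j(N) = -2 + 2 = 0)
r = -5 (r = -5 + 0*(-4) = -5 + 0 = -5)
r/T(-73) = -5/62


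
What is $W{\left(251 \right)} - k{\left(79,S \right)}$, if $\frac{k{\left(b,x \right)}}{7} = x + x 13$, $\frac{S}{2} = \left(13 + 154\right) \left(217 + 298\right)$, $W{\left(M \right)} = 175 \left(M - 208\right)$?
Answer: $-16849455$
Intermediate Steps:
$W{\left(M \right)} = -36400 + 175 M$ ($W{\left(M \right)} = 175 \left(-208 + M\right) = -36400 + 175 M$)
$S = 172010$ ($S = 2 \left(13 + 154\right) \left(217 + 298\right) = 2 \cdot 167 \cdot 515 = 2 \cdot 86005 = 172010$)
$k{\left(b,x \right)} = 98 x$ ($k{\left(b,x \right)} = 7 \left(x + x 13\right) = 7 \left(x + 13 x\right) = 7 \cdot 14 x = 98 x$)
$W{\left(251 \right)} - k{\left(79,S \right)} = \left(-36400 + 175 \cdot 251\right) - 98 \cdot 172010 = \left(-36400 + 43925\right) - 16856980 = 7525 - 16856980 = -16849455$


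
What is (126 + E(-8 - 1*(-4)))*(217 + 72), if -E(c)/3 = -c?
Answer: 32946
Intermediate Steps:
E(c) = 3*c (E(c) = -(-3)*c = 3*c)
(126 + E(-8 - 1*(-4)))*(217 + 72) = (126 + 3*(-8 - 1*(-4)))*(217 + 72) = (126 + 3*(-8 + 4))*289 = (126 + 3*(-4))*289 = (126 - 12)*289 = 114*289 = 32946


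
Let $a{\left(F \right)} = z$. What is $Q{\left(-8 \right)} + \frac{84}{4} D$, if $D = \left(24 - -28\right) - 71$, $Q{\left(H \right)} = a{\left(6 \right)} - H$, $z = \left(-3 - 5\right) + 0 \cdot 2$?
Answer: $-399$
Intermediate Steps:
$z = -8$ ($z = -8 + 0 = -8$)
$a{\left(F \right)} = -8$
$Q{\left(H \right)} = -8 - H$
$D = -19$ ($D = \left(24 + 28\right) - 71 = 52 - 71 = -19$)
$Q{\left(-8 \right)} + \frac{84}{4} D = \left(-8 - -8\right) + \frac{84}{4} \left(-19\right) = \left(-8 + 8\right) + 84 \cdot \frac{1}{4} \left(-19\right) = 0 + 21 \left(-19\right) = 0 - 399 = -399$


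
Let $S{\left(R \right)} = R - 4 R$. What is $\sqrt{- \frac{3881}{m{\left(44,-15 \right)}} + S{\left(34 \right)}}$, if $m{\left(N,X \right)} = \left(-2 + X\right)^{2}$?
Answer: $\frac{i \sqrt{33359}}{17} \approx 10.744 i$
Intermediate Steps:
$S{\left(R \right)} = - 3 R$
$\sqrt{- \frac{3881}{m{\left(44,-15 \right)}} + S{\left(34 \right)}} = \sqrt{- \frac{3881}{\left(-2 - 15\right)^{2}} - 102} = \sqrt{- \frac{3881}{\left(-17\right)^{2}} - 102} = \sqrt{- \frac{3881}{289} - 102} = \sqrt{- \frac{33359}{289}} = \frac{i \sqrt{33359}}{17}$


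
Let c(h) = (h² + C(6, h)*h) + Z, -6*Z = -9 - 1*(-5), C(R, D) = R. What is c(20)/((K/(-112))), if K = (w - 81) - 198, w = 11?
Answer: 43736/201 ≈ 217.59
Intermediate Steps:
Z = ⅔ (Z = -(-9 - 1*(-5))/6 = -(-9 + 5)/6 = -⅙*(-4) = ⅔ ≈ 0.66667)
K = -268 (K = (11 - 81) - 198 = -70 - 198 = -268)
c(h) = ⅔ + h² + 6*h (c(h) = (h² + 6*h) + ⅔ = ⅔ + h² + 6*h)
c(20)/((K/(-112))) = (⅔ + 20² + 6*20)/((-268/(-112))) = (⅔ + 400 + 120)/((-268*(-1/112))) = 1562/(3*(67/28)) = (1562/3)*(28/67) = 43736/201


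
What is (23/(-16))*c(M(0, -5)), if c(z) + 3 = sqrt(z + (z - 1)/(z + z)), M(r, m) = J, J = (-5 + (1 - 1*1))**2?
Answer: 69/16 - 161*sqrt(13)/80 ≈ -2.9437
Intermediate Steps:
J = 25 (J = (-5 + (1 - 1))**2 = (-5 + 0)**2 = (-5)**2 = 25)
M(r, m) = 25
c(z) = -3 + sqrt(z + (-1 + z)/(2*z)) (c(z) = -3 + sqrt(z + (z - 1)/(z + z)) = -3 + sqrt(z + (-1 + z)/((2*z))) = -3 + sqrt(z + (-1 + z)*(1/(2*z))) = -3 + sqrt(z + (-1 + z)/(2*z)))
(23/(-16))*c(M(0, -5)) = (23/(-16))*(-3 + sqrt(2 - 2/25 + 4*25)/2) = (-1/16*23)*(-3 + sqrt(2 - 2*1/25 + 100)/2) = -23*(-3 + sqrt(2 - 2/25 + 100)/2)/16 = -23*(-3 + sqrt(2548/25)/2)/16 = -23*(-3 + (14*sqrt(13)/5)/2)/16 = -23*(-3 + 7*sqrt(13)/5)/16 = 69/16 - 161*sqrt(13)/80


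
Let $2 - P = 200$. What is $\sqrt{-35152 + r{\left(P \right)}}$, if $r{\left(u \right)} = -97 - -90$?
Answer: $i \sqrt{35159} \approx 187.51 i$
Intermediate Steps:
$P = -198$ ($P = 2 - 200 = -198$)
$r{\left(u \right)} = -7$ ($r{\left(u \right)} = -97 + 90 = -7$)
$\sqrt{-35152 + r{\left(P \right)}} = \sqrt{-35152 - 7} = \sqrt{-35159} = i \sqrt{35159}$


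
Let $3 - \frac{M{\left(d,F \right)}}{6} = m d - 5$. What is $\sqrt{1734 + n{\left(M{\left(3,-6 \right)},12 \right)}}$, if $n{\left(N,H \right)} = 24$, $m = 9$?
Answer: $\sqrt{1758} \approx 41.929$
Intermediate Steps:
$M{\left(d,F \right)} = 48 - 54 d$ ($M{\left(d,F \right)} = 18 - 6 \left(9 d - 5\right) = 18 - 6 \left(-5 + 9 d\right) = 18 - \left(-30 + 54 d\right) = 48 - 54 d$)
$\sqrt{1734 + n{\left(M{\left(3,-6 \right)},12 \right)}} = \sqrt{1734 + 24} = \sqrt{1758}$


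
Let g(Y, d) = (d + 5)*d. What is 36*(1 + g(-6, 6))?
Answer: 2412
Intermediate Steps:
g(Y, d) = d*(5 + d) (g(Y, d) = (5 + d)*d = d*(5 + d))
36*(1 + g(-6, 6)) = 36*(1 + 6*(5 + 6)) = 36*(1 + 6*11) = 36*(1 + 66) = 36*67 = 2412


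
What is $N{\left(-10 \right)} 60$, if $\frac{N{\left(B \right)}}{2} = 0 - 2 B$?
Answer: $2400$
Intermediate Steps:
$N{\left(B \right)} = - 4 B$ ($N{\left(B \right)} = 2 \left(0 - 2 B\right) = 2 \left(- 2 B\right) = - 4 B$)
$N{\left(-10 \right)} 60 = \left(-4\right) \left(-10\right) 60 = 40 \cdot 60 = 2400$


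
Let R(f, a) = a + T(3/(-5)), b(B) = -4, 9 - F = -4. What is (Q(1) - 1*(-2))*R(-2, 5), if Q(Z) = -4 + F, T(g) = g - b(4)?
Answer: 462/5 ≈ 92.400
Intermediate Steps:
F = 13 (F = 9 - 1*(-4) = 9 + 4 = 13)
T(g) = 4 + g (T(g) = g - 1*(-4) = g + 4 = 4 + g)
Q(Z) = 9 (Q(Z) = -4 + 13 = 9)
R(f, a) = 17/5 + a (R(f, a) = a + (4 + 3/(-5)) = a + (4 + 3*(-1/5)) = a + (4 - 3/5) = a + 17/5 = 17/5 + a)
(Q(1) - 1*(-2))*R(-2, 5) = (9 - 1*(-2))*(17/5 + 5) = (9 + 2)*(42/5) = 11*(42/5) = 462/5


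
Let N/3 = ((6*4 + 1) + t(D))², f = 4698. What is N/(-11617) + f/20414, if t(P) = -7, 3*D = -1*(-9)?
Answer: 17367129/118574719 ≈ 0.14647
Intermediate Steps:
D = 3 (D = (-1*(-9))/3 = (⅓)*9 = 3)
N = 972 (N = 3*((6*4 + 1) - 7)² = 3*((24 + 1) - 7)² = 3*(25 - 7)² = 3*18² = 3*324 = 972)
N/(-11617) + f/20414 = 972/(-11617) + 4698/20414 = 972*(-1/11617) + 4698*(1/20414) = -972/11617 + 2349/10207 = 17367129/118574719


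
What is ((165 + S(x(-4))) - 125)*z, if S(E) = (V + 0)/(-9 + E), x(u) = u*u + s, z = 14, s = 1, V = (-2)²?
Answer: 567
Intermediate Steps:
V = 4
x(u) = 1 + u² (x(u) = u*u + 1 = u² + 1 = 1 + u²)
S(E) = 4/(-9 + E) (S(E) = (4 + 0)/(-9 + E) = 4/(-9 + E))
((165 + S(x(-4))) - 125)*z = ((165 + 4/(-9 + (1 + (-4)²))) - 125)*14 = ((165 + 4/(-9 + (1 + 16))) - 125)*14 = ((165 + 4/(-9 + 17)) - 125)*14 = ((165 + 4/8) - 125)*14 = ((165 + 4*(⅛)) - 125)*14 = ((165 + ½) - 125)*14 = (331/2 - 125)*14 = (81/2)*14 = 567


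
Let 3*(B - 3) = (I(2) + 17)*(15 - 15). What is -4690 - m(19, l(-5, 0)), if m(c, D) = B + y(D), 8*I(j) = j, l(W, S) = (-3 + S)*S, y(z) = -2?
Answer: -4691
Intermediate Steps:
l(W, S) = S*(-3 + S)
I(j) = j/8
B = 3 (B = 3 + (((⅛)*2 + 17)*(15 - 15))/3 = 3 + ((¼ + 17)*0)/3 = 3 + ((69/4)*0)/3 = 3 + (⅓)*0 = 3 + 0 = 3)
m(c, D) = 1 (m(c, D) = 3 - 2 = 1)
-4690 - m(19, l(-5, 0)) = -4690 - 1*1 = -4690 - 1 = -4691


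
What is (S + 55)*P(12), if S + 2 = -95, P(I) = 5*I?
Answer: -2520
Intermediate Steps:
S = -97 (S = -2 - 95 = -97)
(S + 55)*P(12) = (-97 + 55)*(5*12) = -42*60 = -2520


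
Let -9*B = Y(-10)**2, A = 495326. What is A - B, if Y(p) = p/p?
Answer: 4457935/9 ≈ 4.9533e+5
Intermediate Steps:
Y(p) = 1
B = -1/9 (B = -1/9*1**2 = -1/9*1 = -1/9 ≈ -0.11111)
A - B = 495326 - 1*(-1/9) = 495326 + 1/9 = 4457935/9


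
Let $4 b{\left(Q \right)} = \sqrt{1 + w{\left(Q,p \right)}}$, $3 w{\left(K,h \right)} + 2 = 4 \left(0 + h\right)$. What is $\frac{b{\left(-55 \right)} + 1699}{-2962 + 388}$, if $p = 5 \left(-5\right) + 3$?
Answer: $- \frac{1699}{2574} - \frac{i \sqrt{29}}{10296} \approx -0.66006 - 0.00052303 i$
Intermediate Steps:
$p = -22$ ($p = -25 + 3 = -22$)
$w{\left(K,h \right)} = - \frac{2}{3} + \frac{4 h}{3}$ ($w{\left(K,h \right)} = - \frac{2}{3} + \frac{4 \left(0 + h\right)}{3} = - \frac{2}{3} + \frac{4 h}{3}$)
$b{\left(Q \right)} = \frac{i \sqrt{29}}{4}$ ($b{\left(Q \right)} = \frac{\sqrt{1 + \left(- \frac{2}{3} + \frac{4}{3} \left(-22\right)\right)}}{4} = \frac{\sqrt{1 - 30}}{4} = \frac{\sqrt{-29}}{4} = \frac{i \sqrt{29}}{4}$)
$\frac{b{\left(-55 \right)} + 1699}{-2962 + 388} = \frac{\frac{i \sqrt{29}}{4} + 1699}{-2962 + 388} = \frac{1699 + \frac{i \sqrt{29}}{4}}{-2574} = \left(1699 + \frac{i \sqrt{29}}{4}\right) \left(- \frac{1}{2574}\right) = - \frac{1699}{2574} - \frac{i \sqrt{29}}{10296}$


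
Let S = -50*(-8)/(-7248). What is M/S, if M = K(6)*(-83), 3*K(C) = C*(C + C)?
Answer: 902376/25 ≈ 36095.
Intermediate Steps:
K(C) = 2*C**2/3 (K(C) = (C*(C + C))/3 = (C*(2*C))/3 = (2*C**2)/3 = 2*C**2/3)
S = -25/453 (S = 400*(-1/7248) = -25/453 ≈ -0.055188)
M = -1992 (M = ((2/3)*6**2)*(-83) = ((2/3)*36)*(-83) = 24*(-83) = -1992)
M/S = -1992/(-25/453) = -1992*(-453/25) = 902376/25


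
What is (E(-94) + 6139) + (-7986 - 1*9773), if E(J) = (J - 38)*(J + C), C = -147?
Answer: 20192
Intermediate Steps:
E(J) = (-147 + J)*(-38 + J) (E(J) = (J - 38)*(J - 147) = (-38 + J)*(-147 + J) = (-147 + J)*(-38 + J))
(E(-94) + 6139) + (-7986 - 1*9773) = ((5586 + (-94)² - 185*(-94)) + 6139) + (-7986 - 1*9773) = ((5586 + 8836 + 17390) + 6139) + (-7986 - 9773) = (31812 + 6139) - 17759 = 37951 - 17759 = 20192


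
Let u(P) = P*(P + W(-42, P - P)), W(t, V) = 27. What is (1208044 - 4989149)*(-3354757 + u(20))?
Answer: 12681134227785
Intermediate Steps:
u(P) = P*(27 + P) (u(P) = P*(P + 27) = P*(27 + P))
(1208044 - 4989149)*(-3354757 + u(20)) = (1208044 - 4989149)*(-3354757 + 20*(27 + 20)) = -3781105*(-3354757 + 20*47) = -3781105*(-3354757 + 940) = -3781105*(-3353817) = 12681134227785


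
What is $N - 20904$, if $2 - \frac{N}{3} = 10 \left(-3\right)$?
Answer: $-20808$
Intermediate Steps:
$N = 96$ ($N = 6 - 3 \cdot 10 \left(-3\right) = 6 - -90 = 6 + 90 = 96$)
$N - 20904 = 96 - 20904 = -20808$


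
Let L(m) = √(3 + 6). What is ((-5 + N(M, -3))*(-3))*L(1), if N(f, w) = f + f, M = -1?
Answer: 63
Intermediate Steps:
L(m) = 3 (L(m) = √9 = 3)
N(f, w) = 2*f
((-5 + N(M, -3))*(-3))*L(1) = ((-5 + 2*(-1))*(-3))*3 = ((-5 - 2)*(-3))*3 = -7*(-3)*3 = 21*3 = 63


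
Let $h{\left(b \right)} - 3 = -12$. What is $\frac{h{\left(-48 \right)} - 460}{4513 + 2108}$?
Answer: $- \frac{469}{6621} \approx -0.070835$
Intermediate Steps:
$h{\left(b \right)} = -9$ ($h{\left(b \right)} = 3 - 12 = -9$)
$\frac{h{\left(-48 \right)} - 460}{4513 + 2108} = \frac{-9 - 460}{4513 + 2108} = - \frac{469}{6621}$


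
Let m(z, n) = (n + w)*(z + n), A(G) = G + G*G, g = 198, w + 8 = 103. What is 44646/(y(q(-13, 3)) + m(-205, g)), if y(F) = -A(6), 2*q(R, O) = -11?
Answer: -6378/299 ≈ -21.331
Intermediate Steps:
w = 95 (w = -8 + 103 = 95)
q(R, O) = -11/2 (q(R, O) = (1/2)*(-11) = -11/2)
A(G) = G + G**2
y(F) = -42 (y(F) = -6*(1 + 6) = -6*7 = -1*42 = -42)
m(z, n) = (95 + n)*(n + z) (m(z, n) = (n + 95)*(z + n) = (95 + n)*(n + z))
44646/(y(q(-13, 3)) + m(-205, g)) = 44646/(-42 + (198**2 + 95*198 + 95*(-205) + 198*(-205))) = 44646/(-42 + (39204 + 18810 - 19475 - 40590)) = 44646/(-42 - 2051) = 44646/(-2093) = 44646*(-1/2093) = -6378/299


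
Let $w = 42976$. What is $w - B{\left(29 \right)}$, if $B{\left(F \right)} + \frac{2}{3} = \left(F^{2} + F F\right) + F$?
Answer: $\frac{123797}{3} \approx 41266.0$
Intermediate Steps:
$B{\left(F \right)} = - \frac{2}{3} + F + 2 F^{2}$ ($B{\left(F \right)} = - \frac{2}{3} + \left(\left(F^{2} + F F\right) + F\right) = - \frac{2}{3} + \left(\left(F^{2} + F^{2}\right) + F\right) = - \frac{2}{3} + \left(2 F^{2} + F\right) = - \frac{2}{3} + \left(F + 2 F^{2}\right) = - \frac{2}{3} + F + 2 F^{2}$)
$w - B{\left(29 \right)} = 42976 - \left(- \frac{2}{3} + 29 + 2 \cdot 29^{2}\right) = 42976 - \left(- \frac{2}{3} + 29 + 2 \cdot 841\right) = 42976 - \left(- \frac{2}{3} + 29 + 1682\right) = 42976 - \frac{5131}{3} = \frac{123797}{3}$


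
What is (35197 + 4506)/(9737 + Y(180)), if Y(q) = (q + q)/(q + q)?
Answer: 39703/9738 ≈ 4.0771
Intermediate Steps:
Y(q) = 1 (Y(q) = (2*q)/((2*q)) = (2*q)*(1/(2*q)) = 1)
(35197 + 4506)/(9737 + Y(180)) = (35197 + 4506)/(9737 + 1) = 39703/9738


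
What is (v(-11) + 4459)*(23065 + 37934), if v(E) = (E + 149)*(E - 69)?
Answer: -401434419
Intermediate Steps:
v(E) = (-69 + E)*(149 + E) (v(E) = (149 + E)*(-69 + E) = (-69 + E)*(149 + E))
(v(-11) + 4459)*(23065 + 37934) = ((-10281 + (-11)² + 80*(-11)) + 4459)*(23065 + 37934) = ((-10281 + 121 - 880) + 4459)*60999 = (-11040 + 4459)*60999 = -6581*60999 = -401434419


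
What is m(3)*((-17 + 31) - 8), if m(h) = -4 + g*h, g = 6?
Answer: 84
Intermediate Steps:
m(h) = -4 + 6*h
m(3)*((-17 + 31) - 8) = (-4 + 6*3)*((-17 + 31) - 8) = (-4 + 18)*(14 - 8) = 14*6 = 84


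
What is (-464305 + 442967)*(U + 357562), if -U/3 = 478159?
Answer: 22979212270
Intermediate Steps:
U = -1434477 (U = -3*478159 = -1434477)
(-464305 + 442967)*(U + 357562) = (-464305 + 442967)*(-1434477 + 357562) = -21338*(-1076915) = 22979212270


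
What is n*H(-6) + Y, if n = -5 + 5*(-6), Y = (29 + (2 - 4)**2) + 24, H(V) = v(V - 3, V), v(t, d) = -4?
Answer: 197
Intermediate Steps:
H(V) = -4
Y = 57 (Y = (29 + (-2)**2) + 24 = (29 + 4) + 24 = 33 + 24 = 57)
n = -35 (n = -5 - 30 = -35)
n*H(-6) + Y = -35*(-4) + 57 = 140 + 57 = 197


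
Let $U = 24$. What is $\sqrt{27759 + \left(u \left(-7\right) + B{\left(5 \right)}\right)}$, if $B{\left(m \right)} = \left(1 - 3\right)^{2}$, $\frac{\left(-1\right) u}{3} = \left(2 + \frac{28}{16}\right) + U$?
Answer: $\frac{\sqrt{113383}}{2} \approx 168.36$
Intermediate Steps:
$u = - \frac{333}{4}$ ($u = - 3 \left(\left(2 + \frac{28}{16}\right) + 24\right) = - 3 \left(\left(2 + 28 \cdot \frac{1}{16}\right) + 24\right) = - 3 \left(\left(2 + \frac{7}{4}\right) + 24\right) = - 3 \left(\frac{15}{4} + 24\right) = \left(-3\right) \frac{111}{4} = - \frac{333}{4} \approx -83.25$)
$B{\left(m \right)} = 4$ ($B{\left(m \right)} = \left(-2\right)^{2} = 4$)
$\sqrt{27759 + \left(u \left(-7\right) + B{\left(5 \right)}\right)} = \sqrt{27759 + \left(\left(- \frac{333}{4}\right) \left(-7\right) + 4\right)} = \sqrt{27759 + \left(\frac{2331}{4} + 4\right)} = \sqrt{27759 + \frac{2347}{4}} = \sqrt{\frac{113383}{4}} = \frac{\sqrt{113383}}{2}$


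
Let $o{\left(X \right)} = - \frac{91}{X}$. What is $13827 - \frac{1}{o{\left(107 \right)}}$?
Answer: $\frac{1258364}{91} \approx 13828.0$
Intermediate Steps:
$13827 - \frac{1}{o{\left(107 \right)}} = 13827 - \frac{1}{\left(-91\right) \frac{1}{107}} = 13827 - \frac{1}{- \frac{91}{107}} = 13827 - - \frac{107}{91} = 13827 + \frac{107}{91} = \frac{1258364}{91}$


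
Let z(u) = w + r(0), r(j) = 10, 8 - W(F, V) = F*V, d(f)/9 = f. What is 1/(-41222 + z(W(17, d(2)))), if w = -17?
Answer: -1/41229 ≈ -2.4255e-5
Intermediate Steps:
d(f) = 9*f
W(F, V) = 8 - F*V
z(u) = -7 (z(u) = -17 + 10 = -7)
1/(-41222 + z(W(17, d(2)))) = 1/(-41222 - 7) = 1/(-41229) = -1/41229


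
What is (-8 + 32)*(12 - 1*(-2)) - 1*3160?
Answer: -2824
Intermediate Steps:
(-8 + 32)*(12 - 1*(-2)) - 1*3160 = 24*(12 + 2) - 3160 = 24*14 - 3160 = 336 - 3160 = -2824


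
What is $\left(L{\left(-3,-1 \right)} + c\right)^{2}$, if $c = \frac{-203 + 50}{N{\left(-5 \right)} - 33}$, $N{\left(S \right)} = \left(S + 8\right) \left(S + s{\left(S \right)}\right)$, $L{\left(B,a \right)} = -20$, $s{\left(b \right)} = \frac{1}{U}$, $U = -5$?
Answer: $\frac{207025}{729} \approx 283.98$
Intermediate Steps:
$s{\left(b \right)} = - \frac{1}{5}$ ($s{\left(b \right)} = \frac{1}{-5} = - \frac{1}{5}$)
$N{\left(S \right)} = \left(8 + S\right) \left(- \frac{1}{5} + S\right)$ ($N{\left(S \right)} = \left(S + 8\right) \left(S - \frac{1}{5}\right) = \left(8 + S\right) \left(- \frac{1}{5} + S\right)$)
$c = \frac{85}{27}$ ($c = \frac{-203 + 50}{\left(- \frac{8}{5} + \left(-5\right)^{2} + \frac{39}{5} \left(-5\right)\right) - 33} = - \frac{153}{\left(- \frac{8}{5} + 25 - 39\right) - 33} = - \frac{153}{- \frac{78}{5} - 33} = - \frac{153}{- \frac{243}{5}} = \left(-153\right) \left(- \frac{5}{243}\right) = \frac{85}{27} \approx 3.1481$)
$\left(L{\left(-3,-1 \right)} + c\right)^{2} = \left(-20 + \frac{85}{27}\right)^{2} = \left(- \frac{455}{27}\right)^{2} = \frac{207025}{729}$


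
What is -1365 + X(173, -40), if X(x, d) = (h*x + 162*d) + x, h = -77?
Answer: -20993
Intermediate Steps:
X(x, d) = -76*x + 162*d (X(x, d) = (-77*x + 162*d) + x = -76*x + 162*d)
-1365 + X(173, -40) = -1365 + (-76*173 + 162*(-40)) = -1365 + (-13148 - 6480) = -1365 - 19628 = -20993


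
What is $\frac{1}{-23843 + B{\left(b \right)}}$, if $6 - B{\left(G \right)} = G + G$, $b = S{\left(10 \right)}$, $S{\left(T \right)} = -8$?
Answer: $- \frac{1}{23821} \approx -4.198 \cdot 10^{-5}$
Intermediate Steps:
$b = -8$
$B{\left(G \right)} = 6 - 2 G$ ($B{\left(G \right)} = 6 - \left(G + G\right) = 6 - 2 G$)
$\frac{1}{-23843 + B{\left(b \right)}} = \frac{1}{-23843 + \left(6 - -16\right)} = \frac{1}{-23843 + \left(6 + 16\right)} = \frac{1}{-23843 + 22} = \frac{1}{-23821} = - \frac{1}{23821}$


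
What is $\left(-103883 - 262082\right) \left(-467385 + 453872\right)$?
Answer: $4945285045$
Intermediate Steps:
$\left(-103883 - 262082\right) \left(-467385 + 453872\right) = \left(-365965\right) \left(-13513\right) = 4945285045$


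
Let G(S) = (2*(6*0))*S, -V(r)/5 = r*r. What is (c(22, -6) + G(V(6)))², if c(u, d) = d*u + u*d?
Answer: 69696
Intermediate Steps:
c(u, d) = 2*d*u (c(u, d) = d*u + d*u = 2*d*u)
V(r) = -5*r² (V(r) = -5*r*r = -5*r²)
G(S) = 0 (G(S) = (2*0)*S = 0*S = 0)
(c(22, -6) + G(V(6)))² = (2*(-6)*22 + 0)² = (-264 + 0)² = (-264)² = 69696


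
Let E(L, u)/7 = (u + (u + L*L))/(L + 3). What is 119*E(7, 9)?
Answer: 55811/10 ≈ 5581.1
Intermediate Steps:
E(L, u) = 7*(L² + 2*u)/(3 + L) (E(L, u) = 7*((u + (u + L*L))/(L + 3)) = 7*((u + (u + L²))/(3 + L)) = 7*((L² + 2*u)/(3 + L)) = 7*(L² + 2*u)/(3 + L))
119*E(7, 9) = 119*(7*(7² + 2*9)/(3 + 7)) = 119*(7*(49 + 18)/10) = 119*(7*(⅒)*67) = 119*(469/10) = 55811/10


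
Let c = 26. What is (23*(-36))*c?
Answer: -21528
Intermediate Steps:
(23*(-36))*c = (23*(-36))*26 = -828*26 = -21528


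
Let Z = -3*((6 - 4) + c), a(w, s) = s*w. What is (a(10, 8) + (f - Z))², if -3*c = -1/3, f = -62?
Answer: 5329/9 ≈ 592.11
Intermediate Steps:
c = ⅑ (c = -(-1)/(3*3) = -⅓*(-⅓) = ⅑ ≈ 0.11111)
Z = -19/3 (Z = -3*((6 - 4) + ⅑) = -3*(2 + ⅑) = -3*19/9 = -19/3 ≈ -6.3333)
(a(10, 8) + (f - Z))² = (8*10 + (-62 - 1*(-19/3)))² = (80 + (-62 + 19/3))² = (80 - 167/3)² = (73/3)² = 5329/9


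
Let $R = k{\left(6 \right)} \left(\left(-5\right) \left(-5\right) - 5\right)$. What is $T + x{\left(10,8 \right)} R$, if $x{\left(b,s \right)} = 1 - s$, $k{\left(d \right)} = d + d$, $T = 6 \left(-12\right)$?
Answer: $-1752$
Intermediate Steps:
$T = -72$
$k{\left(d \right)} = 2 d$
$R = 240$ ($R = 2 \cdot 6 \left(\left(-5\right) \left(-5\right) - 5\right) = 12 \left(25 - 5\right) = 12 \cdot 20 = 240$)
$T + x{\left(10,8 \right)} R = -72 + \left(1 - 8\right) 240 = -72 - 1680 = -1752$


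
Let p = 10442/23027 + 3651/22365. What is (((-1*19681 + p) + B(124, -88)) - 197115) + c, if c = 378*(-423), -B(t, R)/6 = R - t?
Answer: -64446507513161/171666285 ≈ -3.7542e+5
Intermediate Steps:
B(t, R) = -6*R + 6*t (B(t, R) = -6*(R - t) = -6*R + 6*t)
c = -159894
p = 105868969/171666285 (p = 10442*(1/23027) + 3651*(1/22365) = 10442/23027 + 1217/7455 = 105868969/171666285 ≈ 0.61671)
(((-1*19681 + p) + B(124, -88)) - 197115) + c = (((-1*19681 + 105868969/171666285) + (-6*(-88) + 6*124)) - 197115) - 159894 = (((-19681 + 105868969/171666285) + (528 + 744)) - 197115) - 159894 = ((-3378458286116/171666285 + 1272) - 197115) - 159894 = (-3160098771596/171666285 - 197115) - 159894 = -36998098539371/171666285 - 159894 = -64446507513161/171666285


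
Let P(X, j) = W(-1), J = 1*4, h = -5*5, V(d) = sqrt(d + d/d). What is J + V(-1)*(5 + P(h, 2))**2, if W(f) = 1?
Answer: 4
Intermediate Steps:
V(d) = sqrt(1 + d) (V(d) = sqrt(d + 1) = sqrt(1 + d))
h = -25
J = 4
P(X, j) = 1
J + V(-1)*(5 + P(h, 2))**2 = 4 + sqrt(1 - 1)*(5 + 1)**2 = 4 + sqrt(0)*6**2 = 4 + 0*36 = 4 + 0 = 4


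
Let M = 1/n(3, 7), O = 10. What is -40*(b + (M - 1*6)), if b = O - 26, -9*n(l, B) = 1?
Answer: 1240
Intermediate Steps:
n(l, B) = -1/9 (n(l, B) = -1/9*1 = -1/9)
b = -16 (b = 10 - 26 = -16)
M = -9 (M = 1/(-1/9) = -9)
-40*(b + (M - 1*6)) = -40*(-16 + (-9 - 1*6)) = -40*(-16 + (-9 - 6)) = -40*(-16 - 15) = -40*(-31) = 1240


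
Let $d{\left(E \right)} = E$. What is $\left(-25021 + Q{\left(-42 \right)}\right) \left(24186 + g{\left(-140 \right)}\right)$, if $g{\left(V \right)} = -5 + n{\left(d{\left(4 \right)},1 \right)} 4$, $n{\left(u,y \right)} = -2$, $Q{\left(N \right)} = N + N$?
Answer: $-606863165$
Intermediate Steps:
$Q{\left(N \right)} = 2 N$
$g{\left(V \right)} = -13$ ($g{\left(V \right)} = -5 - 8 = -13$)
$\left(-25021 + Q{\left(-42 \right)}\right) \left(24186 + g{\left(-140 \right)}\right) = \left(-25021 + 2 \left(-42\right)\right) \left(24186 - 13\right) = \left(-25021 - 84\right) 24173 = \left(-25105\right) 24173 = -606863165$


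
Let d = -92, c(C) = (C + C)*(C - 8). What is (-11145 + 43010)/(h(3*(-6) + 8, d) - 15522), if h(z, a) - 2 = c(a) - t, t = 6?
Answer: 31865/2874 ≈ 11.087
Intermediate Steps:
c(C) = 2*C*(-8 + C) (c(C) = (2*C)*(-8 + C) = 2*C*(-8 + C))
h(z, a) = -4 + 2*a*(-8 + a) (h(z, a) = 2 + (2*a*(-8 + a) - 1*6) = 2 + (2*a*(-8 + a) - 6) = 2 + (-6 + 2*a*(-8 + a)) = -4 + 2*a*(-8 + a))
(-11145 + 43010)/(h(3*(-6) + 8, d) - 15522) = (-11145 + 43010)/((-4 + 2*(-92)*(-8 - 92)) - 15522) = 31865/((-4 + 2*(-92)*(-100)) - 15522) = 31865/((-4 + 18400) - 15522) = 31865/(18396 - 15522) = 31865/2874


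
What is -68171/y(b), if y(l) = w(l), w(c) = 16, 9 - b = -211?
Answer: -68171/16 ≈ -4260.7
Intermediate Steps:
b = 220 (b = 9 - 1*(-211) = 9 + 211 = 220)
y(l) = 16
-68171/y(b) = -68171/16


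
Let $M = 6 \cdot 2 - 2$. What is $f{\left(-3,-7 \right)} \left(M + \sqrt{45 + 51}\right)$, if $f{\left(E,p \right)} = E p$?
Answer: $210 + 84 \sqrt{6} \approx 415.76$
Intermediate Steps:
$M = 10$ ($M = 12 - 2 = 10$)
$f{\left(-3,-7 \right)} \left(M + \sqrt{45 + 51}\right) = \left(-3\right) \left(-7\right) \left(10 + \sqrt{45 + 51}\right) = 21 \left(10 + \sqrt{96}\right) = 21 \left(10 + 4 \sqrt{6}\right) = 210 + 84 \sqrt{6}$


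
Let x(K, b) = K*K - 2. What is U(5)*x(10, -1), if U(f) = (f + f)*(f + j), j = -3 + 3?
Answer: 4900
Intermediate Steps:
j = 0
x(K, b) = -2 + K² (x(K, b) = K² - 2 = -2 + K²)
U(f) = 2*f² (U(f) = (f + f)*(f + 0) = (2*f)*f = 2*f²)
U(5)*x(10, -1) = (2*5²)*(-2 + 10²) = (2*25)*(-2 + 100) = 50*98 = 4900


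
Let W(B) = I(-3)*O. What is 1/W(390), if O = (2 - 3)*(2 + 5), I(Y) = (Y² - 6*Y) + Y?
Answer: -1/168 ≈ -0.0059524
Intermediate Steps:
I(Y) = Y² - 5*Y
O = -7 (O = -1*7 = -7)
W(B) = -168 (W(B) = -3*(-5 - 3)*(-7) = -3*(-8)*(-7) = 24*(-7) = -168)
1/W(390) = 1/(-168) = -1/168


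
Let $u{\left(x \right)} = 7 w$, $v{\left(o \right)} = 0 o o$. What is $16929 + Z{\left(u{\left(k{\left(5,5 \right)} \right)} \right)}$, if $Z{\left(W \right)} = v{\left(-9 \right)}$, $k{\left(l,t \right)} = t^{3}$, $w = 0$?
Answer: $16929$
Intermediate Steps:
$v{\left(o \right)} = 0$ ($v{\left(o \right)} = 0 o = 0$)
$u{\left(x \right)} = 0$ ($u{\left(x \right)} = 7 \cdot 0 = 0$)
$Z{\left(W \right)} = 0$
$16929 + Z{\left(u{\left(k{\left(5,5 \right)} \right)} \right)} = 16929 + 0 = 16929$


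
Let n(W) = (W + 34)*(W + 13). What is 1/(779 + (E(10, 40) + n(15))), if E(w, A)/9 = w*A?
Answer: 1/5751 ≈ 0.00017388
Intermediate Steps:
E(w, A) = 9*A*w (E(w, A) = 9*(w*A) = 9*(A*w) = 9*A*w)
n(W) = (13 + W)*(34 + W) (n(W) = (34 + W)*(13 + W) = (13 + W)*(34 + W))
1/(779 + (E(10, 40) + n(15))) = 1/(779 + (9*40*10 + (442 + 15**2 + 47*15))) = 1/(779 + (3600 + (442 + 225 + 705))) = 1/(779 + (3600 + 1372)) = 1/(779 + 4972) = 1/5751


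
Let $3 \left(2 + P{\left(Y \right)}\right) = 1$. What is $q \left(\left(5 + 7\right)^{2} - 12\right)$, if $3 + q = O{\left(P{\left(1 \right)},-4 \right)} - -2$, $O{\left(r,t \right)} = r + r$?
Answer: $-572$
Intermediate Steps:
$P{\left(Y \right)} = - \frac{5}{3}$ ($P{\left(Y \right)} = -2 + \frac{1}{3} \cdot 1 = -2 + \frac{1}{3} = - \frac{5}{3}$)
$O{\left(r,t \right)} = 2 r$
$q = - \frac{13}{3}$ ($q = -3 + \left(2 \left(- \frac{5}{3}\right) - -2\right) = -3 + \left(- \frac{10}{3} + 2\right) = -3 - \frac{4}{3} = - \frac{13}{3} \approx -4.3333$)
$q \left(\left(5 + 7\right)^{2} - 12\right) = - \frac{13 \left(\left(5 + 7\right)^{2} - 12\right)}{3} = - \frac{13 \left(12^{2} - 12\right)}{3} = - \frac{13 \left(144 - 12\right)}{3} = \left(- \frac{13}{3}\right) 132 = -572$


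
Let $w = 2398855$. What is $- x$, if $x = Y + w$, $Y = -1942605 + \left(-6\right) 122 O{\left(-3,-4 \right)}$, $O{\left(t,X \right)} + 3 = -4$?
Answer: $-461374$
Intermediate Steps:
$O{\left(t,X \right)} = -7$ ($O{\left(t,X \right)} = -3 - 4 = -7$)
$Y = -1937481$ ($Y = -1942605 + \left(-6\right) 122 \left(-7\right) = -1942605 - -5124 = -1942605 + 5124 = -1937481$)
$x = 461374$ ($x = -1937481 + 2398855 = 461374$)
$- x = \left(-1\right) 461374 = -461374$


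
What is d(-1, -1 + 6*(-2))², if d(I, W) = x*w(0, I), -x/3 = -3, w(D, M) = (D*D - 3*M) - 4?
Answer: 81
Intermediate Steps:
w(D, M) = -4 + D² - 3*M (w(D, M) = (D² - 3*M) - 4 = -4 + D² - 3*M)
x = 9 (x = -3*(-3) = 9)
d(I, W) = -36 - 27*I (d(I, W) = 9*(-4 + 0² - 3*I) = 9*(-4 + 0 - 3*I) = 9*(-4 - 3*I) = -36 - 27*I)
d(-1, -1 + 6*(-2))² = (-36 - 27*(-1))² = (-36 + 27)² = (-9)² = 81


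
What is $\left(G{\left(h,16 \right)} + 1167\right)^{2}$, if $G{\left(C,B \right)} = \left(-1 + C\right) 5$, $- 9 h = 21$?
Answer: $\frac{11909401}{9} \approx 1.3233 \cdot 10^{6}$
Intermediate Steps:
$h = - \frac{7}{3}$ ($h = \left(- \frac{1}{9}\right) 21 = - \frac{7}{3} \approx -2.3333$)
$G{\left(C,B \right)} = -5 + 5 C$
$\left(G{\left(h,16 \right)} + 1167\right)^{2} = \left(\left(-5 + 5 \left(- \frac{7}{3}\right)\right) + 1167\right)^{2} = \left(\left(-5 - \frac{35}{3}\right) + 1167\right)^{2} = \left(- \frac{50}{3} + 1167\right)^{2} = \left(\frac{3451}{3}\right)^{2} = \frac{11909401}{9}$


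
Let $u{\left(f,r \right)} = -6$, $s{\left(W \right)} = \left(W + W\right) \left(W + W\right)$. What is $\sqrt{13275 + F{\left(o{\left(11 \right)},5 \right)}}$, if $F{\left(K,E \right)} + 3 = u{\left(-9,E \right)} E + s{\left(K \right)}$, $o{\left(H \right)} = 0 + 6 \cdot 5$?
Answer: $\sqrt{16842} \approx 129.78$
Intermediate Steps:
$s{\left(W \right)} = 4 W^{2}$ ($s{\left(W \right)} = 2 W 2 W = 4 W^{2}$)
$o{\left(H \right)} = 30$ ($o{\left(H \right)} = 0 + 30 = 30$)
$F{\left(K,E \right)} = -3 - 6 E + 4 K^{2}$ ($F{\left(K,E \right)} = -3 - \left(- 4 K^{2} + 6 E\right) = -3 - 6 E + 4 K^{2}$)
$\sqrt{13275 + F{\left(o{\left(11 \right)},5 \right)}} = \sqrt{13275 - \left(33 - 3600\right)} = \sqrt{13275 - -3567} = \sqrt{13275 + 3567} = \sqrt{16842}$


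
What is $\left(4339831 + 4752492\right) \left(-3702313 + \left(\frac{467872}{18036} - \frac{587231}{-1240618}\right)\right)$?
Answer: $- \frac{188305585498543210050269}{5593946562} \approx -3.3662 \cdot 10^{13}$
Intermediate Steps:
$\left(4339831 + 4752492\right) \left(-3702313 + \left(\frac{467872}{18036} - \frac{587231}{-1240618}\right)\right) = 9092323 \left(-3702313 + \left(467872 \cdot \frac{1}{18036} - - \frac{587231}{1240618}\right)\right) = 9092323 \left(-3702313 + \left(\frac{116968}{4509} + \frac{587231}{1240618}\right)\right) = 9092323 \left(-3702313 + \frac{147760430803}{5593946562}\right) = 9092323 \left(- \frac{20710393317367103}{5593946562}\right) = - \frac{188305585498543210050269}{5593946562}$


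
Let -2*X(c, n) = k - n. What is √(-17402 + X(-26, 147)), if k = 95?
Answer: 4*I*√1086 ≈ 131.82*I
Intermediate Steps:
X(c, n) = -95/2 + n/2 (X(c, n) = -(95 - n)/2 = -95/2 + n/2)
√(-17402 + X(-26, 147)) = √(-17402 + (-95/2 + (½)*147)) = √(-17402 + (-95/2 + 147/2)) = √(-17402 + 26) = √(-17376) = 4*I*√1086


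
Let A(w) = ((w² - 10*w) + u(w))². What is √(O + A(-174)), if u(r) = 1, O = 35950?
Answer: √1025124239 ≈ 32018.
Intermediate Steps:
A(w) = (1 + w² - 10*w)² (A(w) = ((w² - 10*w) + 1)² = (1 + w² - 10*w)²)
√(O + A(-174)) = √(35950 + (1 + (-174)² - 10*(-174))²) = √(35950 + (1 + 30276 + 1740)²) = √(35950 + 32017²) = √(35950 + 1025088289) = √1025124239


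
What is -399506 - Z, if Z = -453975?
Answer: 54469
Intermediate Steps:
-399506 - Z = -399506 - 1*(-453975) = -399506 + 453975 = 54469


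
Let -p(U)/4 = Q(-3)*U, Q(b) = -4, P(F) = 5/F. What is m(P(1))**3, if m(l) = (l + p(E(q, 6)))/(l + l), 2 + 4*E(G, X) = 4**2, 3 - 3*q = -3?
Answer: 226981/1000 ≈ 226.98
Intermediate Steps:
q = 2 (q = 1 - 1/3*(-3) = 1 + 1 = 2)
E(G, X) = 7/2 (E(G, X) = -1/2 + (1/4)*4**2 = -1/2 + (1/4)*16 = -1/2 + 4 = 7/2)
p(U) = 16*U (p(U) = -(-16)*U = 16*U)
m(l) = (56 + l)/(2*l) (m(l) = (l + 16*(7/2))/(l + l) = (l + 56)/((2*l)) = (56 + l)*(1/(2*l)) = (56 + l)/(2*l))
m(P(1))**3 = ((56 + 5/1)/(2*((5/1))))**3 = ((56 + 5*1)/(2*((5*1))))**3 = ((1/2)*(56 + 5)/5)**3 = ((1/2)*(1/5)*61)**3 = (61/10)**3 = 226981/1000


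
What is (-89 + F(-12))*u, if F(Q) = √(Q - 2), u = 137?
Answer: -12193 + 137*I*√14 ≈ -12193.0 + 512.61*I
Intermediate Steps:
F(Q) = √(-2 + Q)
(-89 + F(-12))*u = (-89 + √(-2 - 12))*137 = (-89 + √(-14))*137 = (-89 + I*√14)*137 = -12193 + 137*I*√14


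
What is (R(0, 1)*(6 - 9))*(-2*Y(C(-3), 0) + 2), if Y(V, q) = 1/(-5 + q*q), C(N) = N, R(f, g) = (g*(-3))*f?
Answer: 0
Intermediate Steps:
R(f, g) = -3*f*g (R(f, g) = (-3*g)*f = -3*f*g)
Y(V, q) = 1/(-5 + q²)
(R(0, 1)*(6 - 9))*(-2*Y(C(-3), 0) + 2) = ((-3*0*1)*(6 - 9))*(-2/(-5 + 0²) + 2) = (0*(-3))*(-2/(-5 + 0) + 2) = 0*(-2/(-5) + 2) = 0*(-2*(-⅕) + 2) = 0*(⅖ + 2) = 0*(12/5) = 0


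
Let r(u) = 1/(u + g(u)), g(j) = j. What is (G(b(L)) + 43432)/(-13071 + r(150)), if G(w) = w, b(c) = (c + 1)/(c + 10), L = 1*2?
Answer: -13029675/3921299 ≈ -3.3228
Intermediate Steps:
L = 2
b(c) = (1 + c)/(10 + c)
r(u) = 1/(2*u) (r(u) = 1/(u + u) = 1/(2*u))
(G(b(L)) + 43432)/(-13071 + r(150)) = ((1 + 2)/(10 + 2) + 43432)/(-13071 + (½)/150) = (3/12 + 43432)/(-13071 + (½)*(1/150)) = ((1/12)*3 + 43432)/(-13071 + 1/300) = (¼ + 43432)/(-3921299/300) = (173729/4)*(-300/3921299) = -13029675/3921299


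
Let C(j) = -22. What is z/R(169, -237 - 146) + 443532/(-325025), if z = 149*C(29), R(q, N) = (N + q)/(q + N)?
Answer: -1065875482/325025 ≈ -3279.4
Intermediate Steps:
R(q, N) = 1 (R(q, N) = (N + q)/(N + q) = 1)
z = -3278 (z = 149*(-22) = -3278)
z/R(169, -237 - 146) + 443532/(-325025) = -3278/1 + 443532/(-325025) = -3278*1 + 443532*(-1/325025) = -3278 - 443532/325025 = -1065875482/325025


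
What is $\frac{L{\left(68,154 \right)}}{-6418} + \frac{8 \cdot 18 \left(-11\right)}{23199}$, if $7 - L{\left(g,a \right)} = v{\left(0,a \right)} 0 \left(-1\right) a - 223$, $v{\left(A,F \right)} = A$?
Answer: $- \frac{234877}{2255927} \approx -0.10412$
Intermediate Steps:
$L{\left(g,a \right)} = 230$ ($L{\left(g,a \right)} = 7 - \left(0 \cdot 0 \left(-1\right) a - 223\right) = 7 - \left(0 \left(-1\right) a - 223\right) = 7 - \left(0 a - 223\right) = 7 - \left(0 - 223\right) = 7 - -223 = 7 + 223 = 230$)
$\frac{L{\left(68,154 \right)}}{-6418} + \frac{8 \cdot 18 \left(-11\right)}{23199} = \frac{230}{-6418} + \frac{8 \cdot 18 \left(-11\right)}{23199} = 230 \left(- \frac{1}{6418}\right) + 144 \left(-11\right) \frac{1}{23199} = - \frac{115}{3209} - \frac{48}{703} = - \frac{234877}{2255927}$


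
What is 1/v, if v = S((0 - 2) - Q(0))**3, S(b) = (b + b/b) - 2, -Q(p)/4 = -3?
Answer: -1/3375 ≈ -0.00029630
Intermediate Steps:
Q(p) = 12 (Q(p) = -4*(-3) = 12)
S(b) = -1 + b (S(b) = (b + 1) - 2 = (1 + b) - 2 = -1 + b)
v = -3375 (v = (-1 + ((0 - 2) - 1*12))**3 = (-1 + (-2 - 12))**3 = (-1 - 14)**3 = (-15)**3 = -3375)
1/v = 1/(-3375) = -1/3375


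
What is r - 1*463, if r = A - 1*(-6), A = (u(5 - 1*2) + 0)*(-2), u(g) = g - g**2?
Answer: -445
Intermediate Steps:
A = 12 (A = ((5 - 1*2)*(1 - (5 - 1*2)) + 0)*(-2) = ((5 - 2)*(1 - (5 - 2)) + 0)*(-2) = (3*(1 - 1*3) + 0)*(-2) = (3*(1 - 3) + 0)*(-2) = (3*(-2) + 0)*(-2) = (-6 + 0)*(-2) = -6*(-2) = 12)
r = 18 (r = 12 - 1*(-6) = 12 + 6 = 18)
r - 1*463 = 18 - 1*463 = 18 - 463 = -445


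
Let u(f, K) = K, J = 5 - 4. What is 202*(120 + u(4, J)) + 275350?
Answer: 299792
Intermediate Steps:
J = 1
202*(120 + u(4, J)) + 275350 = 202*(120 + 1) + 275350 = 202*121 + 275350 = 24442 + 275350 = 299792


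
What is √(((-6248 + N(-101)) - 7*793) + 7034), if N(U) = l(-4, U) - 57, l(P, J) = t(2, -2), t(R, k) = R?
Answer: 2*I*√1205 ≈ 69.426*I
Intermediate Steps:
l(P, J) = 2
N(U) = -55 (N(U) = 2 - 57 = -55)
√(((-6248 + N(-101)) - 7*793) + 7034) = √(((-6248 - 55) - 7*793) + 7034) = √((-6303 - 5551) + 7034) = √(-11854 + 7034) = √(-4820) = 2*I*√1205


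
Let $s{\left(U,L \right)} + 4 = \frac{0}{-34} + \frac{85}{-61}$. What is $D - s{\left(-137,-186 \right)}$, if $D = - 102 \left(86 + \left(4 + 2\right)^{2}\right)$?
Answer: $- \frac{758755}{61} \approx -12439.0$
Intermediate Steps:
$s{\left(U,L \right)} = - \frac{329}{61}$ ($s{\left(U,L \right)} = -4 + \left(\frac{0}{-34} + \frac{85}{-61}\right) = -4 + \left(0 \left(- \frac{1}{34}\right) + 85 \left(- \frac{1}{61}\right)\right) = -4 + \left(0 - \frac{85}{61}\right) = -4 - \frac{85}{61} = - \frac{329}{61}$)
$D = -12444$ ($D = - 102 \left(86 + 6^{2}\right) = - 102 \left(86 + 36\right) = \left(-102\right) 122 = -12444$)
$D - s{\left(-137,-186 \right)} = -12444 - - \frac{329}{61} = -12444 + \frac{329}{61} = - \frac{758755}{61}$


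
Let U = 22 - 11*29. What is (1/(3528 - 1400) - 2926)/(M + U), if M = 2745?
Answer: -2075509/1736448 ≈ -1.1953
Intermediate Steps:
U = -297 (U = 22 - 319 = -297)
(1/(3528 - 1400) - 2926)/(M + U) = (1/(3528 - 1400) - 2926)/(2745 - 297) = (1/2128 - 2926)/2448 = (1/2128 - 2926)*(1/2448) = -6226527/2128*1/2448 = -2075509/1736448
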